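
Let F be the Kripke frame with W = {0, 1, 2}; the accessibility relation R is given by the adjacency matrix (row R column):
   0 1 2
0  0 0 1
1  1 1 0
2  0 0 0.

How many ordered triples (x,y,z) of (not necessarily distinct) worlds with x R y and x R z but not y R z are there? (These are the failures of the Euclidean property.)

Enumerating: (0,2,2), (1,0,0), (1,0,1).

3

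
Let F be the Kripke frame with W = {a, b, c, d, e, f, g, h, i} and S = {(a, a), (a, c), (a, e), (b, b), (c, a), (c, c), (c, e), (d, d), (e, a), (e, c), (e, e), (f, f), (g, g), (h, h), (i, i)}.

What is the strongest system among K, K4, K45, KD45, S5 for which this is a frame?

Transitive (axiom 4): yes — every two-step S-path is closed by a direct edge.
Euclidean (axiom 5): yes — any two successors of a common world are S-related.
Serial (axiom D): yes — every world has a successor (e.g. a S a).
Reflexive (axiom T): yes — every world is S-related to itself.
So F validates K, K4, K45, KD45, S5. The strongest is S5.

S5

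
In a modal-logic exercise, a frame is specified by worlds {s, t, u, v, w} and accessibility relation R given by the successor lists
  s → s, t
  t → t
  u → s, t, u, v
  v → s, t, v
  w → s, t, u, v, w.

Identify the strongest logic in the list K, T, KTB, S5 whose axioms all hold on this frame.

T

Reflexive (axiom T): yes — every world is R-related to itself.
Symmetric (axiom B): no — s R t but not t R s.
Euclidean (axiom 5): no — u R s and u R v, but not s R v.
So F validates K, T; KTB would additionally require R to be symmetric. The strongest is T.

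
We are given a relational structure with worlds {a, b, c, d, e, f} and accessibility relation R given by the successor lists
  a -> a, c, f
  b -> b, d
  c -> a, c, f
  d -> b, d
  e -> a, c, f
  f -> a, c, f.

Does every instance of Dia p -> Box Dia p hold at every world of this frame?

Yes

Axiom 5 corresponds to the accessibility relation being Euclidean.
Euclidean: yes — any two successors of a common world are R-related.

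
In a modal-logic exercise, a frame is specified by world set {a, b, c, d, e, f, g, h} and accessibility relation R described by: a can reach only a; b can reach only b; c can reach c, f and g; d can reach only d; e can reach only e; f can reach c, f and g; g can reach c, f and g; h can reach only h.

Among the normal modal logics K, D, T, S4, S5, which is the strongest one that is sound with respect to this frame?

S5

Serial (axiom D): yes — every world has a successor (e.g. a R a).
Reflexive (axiom T): yes — every world is R-related to itself.
Transitive (axiom 4): yes — every two-step R-path is closed by a direct edge.
Euclidean (axiom 5): yes — any two successors of a common world are R-related.
So F validates K, D, T, S4, S5. The strongest is S5.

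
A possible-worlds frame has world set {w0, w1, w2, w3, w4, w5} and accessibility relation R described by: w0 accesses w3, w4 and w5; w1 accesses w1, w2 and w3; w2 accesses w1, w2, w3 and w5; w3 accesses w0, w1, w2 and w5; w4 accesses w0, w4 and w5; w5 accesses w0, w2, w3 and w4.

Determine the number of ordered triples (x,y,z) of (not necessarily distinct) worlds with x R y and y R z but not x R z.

Enumerating: (w0,w3,w0), (w0,w3,w1), (w0,w3,w2), (w0,w4,w0), (w0,w5,w0), (w0,w5,w2), (w1,w2,w5), (w1,w3,w0), (w1,w3,w5), (w2,w3,w0), (w2,w5,w0), (w2,w5,w4), … and 15 more.
Total: 27.

27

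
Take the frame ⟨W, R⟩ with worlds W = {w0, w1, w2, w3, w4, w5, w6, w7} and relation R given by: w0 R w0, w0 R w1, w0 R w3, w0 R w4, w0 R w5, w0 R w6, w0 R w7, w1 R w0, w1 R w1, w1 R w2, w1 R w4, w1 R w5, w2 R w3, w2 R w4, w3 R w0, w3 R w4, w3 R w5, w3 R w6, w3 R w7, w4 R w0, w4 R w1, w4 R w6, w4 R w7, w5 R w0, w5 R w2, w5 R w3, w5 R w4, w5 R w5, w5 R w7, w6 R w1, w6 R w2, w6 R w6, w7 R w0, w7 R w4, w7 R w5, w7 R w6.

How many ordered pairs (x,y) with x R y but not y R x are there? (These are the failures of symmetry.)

Enumerating: (w0,w6), (w1,w2), (w1,w5), (w2,w3), (w2,w4), (w3,w4), (w3,w6), (w3,w7), (w4,w6), (w5,w2), (w5,w4), (w6,w1), (w6,w2), (w7,w6).

14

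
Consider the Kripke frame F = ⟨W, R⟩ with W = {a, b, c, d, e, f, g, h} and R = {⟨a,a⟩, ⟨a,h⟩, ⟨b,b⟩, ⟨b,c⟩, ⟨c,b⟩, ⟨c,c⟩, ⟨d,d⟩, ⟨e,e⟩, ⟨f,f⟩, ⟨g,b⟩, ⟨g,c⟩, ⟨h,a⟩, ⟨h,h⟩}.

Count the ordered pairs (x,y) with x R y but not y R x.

Enumerating: (g,b), (g,c).

2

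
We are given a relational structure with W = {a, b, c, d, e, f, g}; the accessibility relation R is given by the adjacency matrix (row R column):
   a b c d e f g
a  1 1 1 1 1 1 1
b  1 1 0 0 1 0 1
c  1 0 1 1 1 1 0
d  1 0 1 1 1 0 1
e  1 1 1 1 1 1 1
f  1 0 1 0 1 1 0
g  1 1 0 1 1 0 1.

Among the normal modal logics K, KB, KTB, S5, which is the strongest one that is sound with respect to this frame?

Symmetric (axiom B): yes — every pair in R has its reverse in R.
Reflexive (axiom T): yes — every world is R-related to itself.
Euclidean (axiom 5): no — a R b and a R c, but not b R c.
So F validates K, KB, KTB; S5 would additionally require R to be Euclidean. The strongest is KTB.

KTB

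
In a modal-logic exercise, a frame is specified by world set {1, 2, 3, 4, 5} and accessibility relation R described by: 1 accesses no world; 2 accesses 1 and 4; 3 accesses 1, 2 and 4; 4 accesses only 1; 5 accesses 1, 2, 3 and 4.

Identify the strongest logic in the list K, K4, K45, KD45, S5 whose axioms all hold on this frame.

K4

Transitive (axiom 4): yes — every two-step R-path is closed by a direct edge.
Euclidean (axiom 5): no — 2 R 1 and 2 R 4, but not 1 R 4.
Serial (axiom D): no — 1 has no R-successor.
Reflexive (axiom T): no — 1 is not related to itself.
So F validates K, K4; K45 would additionally require R to be Euclidean. The strongest is K4.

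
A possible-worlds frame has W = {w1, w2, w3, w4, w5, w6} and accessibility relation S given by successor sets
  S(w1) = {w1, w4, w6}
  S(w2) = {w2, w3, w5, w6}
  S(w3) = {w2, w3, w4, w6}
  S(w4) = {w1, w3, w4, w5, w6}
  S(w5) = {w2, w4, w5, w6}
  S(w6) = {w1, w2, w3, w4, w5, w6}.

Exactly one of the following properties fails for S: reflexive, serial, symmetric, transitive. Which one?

transitive

Reflexive: yes — every world is S-related to itself.
Serial: yes — every world has a successor (e.g. w1 S w1).
Symmetric: yes — every pair in S has its reverse in S.
Transitive: no — w1 S w4 and w4 S w3, but not w1 S w3.
Only transitive fails.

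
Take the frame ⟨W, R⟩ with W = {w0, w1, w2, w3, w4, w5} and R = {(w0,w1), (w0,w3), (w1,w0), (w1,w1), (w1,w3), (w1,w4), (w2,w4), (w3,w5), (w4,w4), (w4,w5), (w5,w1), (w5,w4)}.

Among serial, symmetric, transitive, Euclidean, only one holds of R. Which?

serial

Serial: yes — every world has a successor (e.g. w0 R w1).
Symmetric: no — w0 R w3 but not w3 R w0.
Transitive: no — w0 R w1 and w1 R w4, but not w0 R w4.
Euclidean: no — w0 R w3 and w0 R w1, but not w3 R w1.
Only serial holds.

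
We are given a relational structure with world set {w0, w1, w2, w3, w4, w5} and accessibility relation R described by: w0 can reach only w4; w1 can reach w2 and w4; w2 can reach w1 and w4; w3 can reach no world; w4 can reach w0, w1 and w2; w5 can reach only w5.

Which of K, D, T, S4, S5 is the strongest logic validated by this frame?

Serial (axiom D): no — w3 has no R-successor.
Reflexive (axiom T): no — w0 is not related to itself.
Transitive (axiom 4): no — w0 R w4 and w4 R w1, but not w0 R w1.
Euclidean (axiom 5): no — w4 R w0 and w4 R w1, but not w0 R w1.
So F validates K; D would additionally require R to be serial. The strongest is K.

K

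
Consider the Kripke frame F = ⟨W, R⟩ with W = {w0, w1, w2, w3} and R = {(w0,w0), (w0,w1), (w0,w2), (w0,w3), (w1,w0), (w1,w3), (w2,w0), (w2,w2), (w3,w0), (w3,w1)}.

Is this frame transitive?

No

Transitive: no — w1 R w0 and w0 R w2, but not w1 R w2.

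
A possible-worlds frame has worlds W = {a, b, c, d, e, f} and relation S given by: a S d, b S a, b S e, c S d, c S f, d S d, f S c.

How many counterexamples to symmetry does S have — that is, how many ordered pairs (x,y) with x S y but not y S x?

4

Enumerating: (a,d), (b,a), (b,e), (c,d).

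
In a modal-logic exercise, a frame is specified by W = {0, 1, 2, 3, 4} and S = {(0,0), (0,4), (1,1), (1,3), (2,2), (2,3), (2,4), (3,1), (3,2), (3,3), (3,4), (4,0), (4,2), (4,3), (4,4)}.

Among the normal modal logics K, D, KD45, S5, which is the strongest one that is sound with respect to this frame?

D

Serial (axiom D): yes — every world has a successor (e.g. 0 S 0).
Euclidean (axiom 5): no — 3 S 1 and 3 S 2, but not 1 S 2.
Transitive (axiom 4): no — 0 S 4 and 4 S 2, but not 0 S 2.
Reflexive (axiom T): yes — every world is S-related to itself.
So F validates K, D; KD45 would additionally require S to be Euclidean and transitive. The strongest is D.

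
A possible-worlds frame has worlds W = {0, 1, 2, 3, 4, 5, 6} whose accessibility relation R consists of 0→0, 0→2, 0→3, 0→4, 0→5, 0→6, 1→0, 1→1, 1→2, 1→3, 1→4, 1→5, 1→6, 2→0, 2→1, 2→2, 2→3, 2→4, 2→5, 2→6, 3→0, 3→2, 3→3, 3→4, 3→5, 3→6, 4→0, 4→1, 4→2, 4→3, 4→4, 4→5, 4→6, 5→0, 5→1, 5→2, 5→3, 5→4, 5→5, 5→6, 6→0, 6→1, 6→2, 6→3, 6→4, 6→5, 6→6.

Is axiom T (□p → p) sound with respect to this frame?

Yes

By correspondence theory, T is valid on a frame iff R is reflexive.
Reflexive: yes — every world is R-related to itself.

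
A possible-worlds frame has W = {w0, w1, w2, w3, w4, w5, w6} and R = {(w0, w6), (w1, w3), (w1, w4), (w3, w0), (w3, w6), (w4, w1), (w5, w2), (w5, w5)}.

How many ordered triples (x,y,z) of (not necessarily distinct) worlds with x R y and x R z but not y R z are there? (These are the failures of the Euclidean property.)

11

Enumerating: (w0,w6,w6), (w1,w3,w3), (w1,w3,w4), (w1,w4,w3), (w1,w4,w4), (w3,w0,w0), (w3,w6,w0), (w3,w6,w6), (w4,w1,w1), (w5,w2,w2), (w5,w2,w5).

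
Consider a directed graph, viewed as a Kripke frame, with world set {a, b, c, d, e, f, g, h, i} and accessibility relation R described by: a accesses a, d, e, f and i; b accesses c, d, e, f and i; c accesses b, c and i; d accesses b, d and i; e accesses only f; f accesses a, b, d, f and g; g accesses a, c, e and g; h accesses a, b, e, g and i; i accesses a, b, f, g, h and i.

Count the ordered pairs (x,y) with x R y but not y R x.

Enumerating: (a,d), (a,e), (b,e), (c,i), (d,i), (e,f), (f,d), (f,g), (g,a), (g,c), (g,e), (h,a), (h,b), (h,e), (h,g), (i,f), (i,g).

17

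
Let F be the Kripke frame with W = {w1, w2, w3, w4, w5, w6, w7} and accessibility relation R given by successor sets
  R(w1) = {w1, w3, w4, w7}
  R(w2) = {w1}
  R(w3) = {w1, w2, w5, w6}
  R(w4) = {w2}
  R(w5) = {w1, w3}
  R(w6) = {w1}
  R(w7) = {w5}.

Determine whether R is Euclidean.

Euclidean: no — w1 R w3 and w1 R w4, but not w3 R w4.

No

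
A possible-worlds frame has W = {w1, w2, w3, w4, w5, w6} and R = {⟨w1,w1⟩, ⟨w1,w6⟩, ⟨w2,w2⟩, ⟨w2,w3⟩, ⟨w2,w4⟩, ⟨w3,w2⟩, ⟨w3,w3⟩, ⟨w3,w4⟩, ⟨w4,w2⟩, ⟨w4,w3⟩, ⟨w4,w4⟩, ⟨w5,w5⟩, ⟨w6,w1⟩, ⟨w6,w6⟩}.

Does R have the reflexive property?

Reflexive: yes — every world is R-related to itself.

Yes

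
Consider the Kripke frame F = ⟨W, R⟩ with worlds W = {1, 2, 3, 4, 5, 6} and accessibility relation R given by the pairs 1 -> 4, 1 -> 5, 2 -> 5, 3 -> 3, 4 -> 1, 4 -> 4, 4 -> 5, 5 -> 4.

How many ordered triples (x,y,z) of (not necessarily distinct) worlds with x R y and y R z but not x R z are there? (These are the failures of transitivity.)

4

Enumerating: (1,4,1), (2,5,4), (5,4,1), (5,4,5).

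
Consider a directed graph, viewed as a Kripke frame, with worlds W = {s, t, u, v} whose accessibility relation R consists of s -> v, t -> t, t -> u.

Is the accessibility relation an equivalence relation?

Reflexive: no — s is not related to itself.
Symmetric: no — s R v but not v R s.
Transitive: yes — every two-step R-path is closed by a direct edge.
So R is not an equivalence relation.

No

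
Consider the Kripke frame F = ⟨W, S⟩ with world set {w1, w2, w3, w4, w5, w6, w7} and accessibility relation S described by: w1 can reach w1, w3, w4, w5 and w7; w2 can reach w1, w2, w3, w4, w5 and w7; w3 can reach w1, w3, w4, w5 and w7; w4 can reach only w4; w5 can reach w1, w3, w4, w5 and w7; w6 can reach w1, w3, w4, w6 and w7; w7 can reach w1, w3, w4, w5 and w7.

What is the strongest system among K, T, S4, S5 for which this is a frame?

Reflexive (axiom T): yes — every world is S-related to itself.
Transitive (axiom 4): no — w6 S w1 and w1 S w5, but not w6 S w5.
Euclidean (axiom 5): no — w1 S w4 and w1 S w3, but not w4 S w3.
So F validates K, T; S4 would additionally require S to be transitive. The strongest is T.

T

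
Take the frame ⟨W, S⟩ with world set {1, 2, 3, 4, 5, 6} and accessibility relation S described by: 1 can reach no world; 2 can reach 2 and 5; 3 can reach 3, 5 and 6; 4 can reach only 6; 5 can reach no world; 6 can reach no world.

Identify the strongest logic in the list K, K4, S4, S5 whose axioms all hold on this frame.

Transitive (axiom 4): yes — every two-step S-path is closed by a direct edge.
Reflexive (axiom T): no — 1 is not related to itself.
Euclidean (axiom 5): no — 3 S 5 and 3 S 6, but not 5 S 6.
So F validates K, K4; S4 would additionally require S to be reflexive. The strongest is K4.

K4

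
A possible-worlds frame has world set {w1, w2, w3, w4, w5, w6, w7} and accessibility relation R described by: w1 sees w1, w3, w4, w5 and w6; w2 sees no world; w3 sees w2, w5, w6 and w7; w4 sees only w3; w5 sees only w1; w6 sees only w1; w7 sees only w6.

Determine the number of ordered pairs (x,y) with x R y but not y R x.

Enumerating: (w1,w3), (w1,w4), (w3,w2), (w3,w5), (w3,w6), (w3,w7), (w4,w3), (w7,w6).

8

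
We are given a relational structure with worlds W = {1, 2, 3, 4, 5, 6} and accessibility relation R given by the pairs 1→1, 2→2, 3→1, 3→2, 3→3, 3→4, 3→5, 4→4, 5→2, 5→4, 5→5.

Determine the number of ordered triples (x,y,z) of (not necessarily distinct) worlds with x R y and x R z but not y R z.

Enumerating: (3,1,2), (3,1,3), (3,1,4), (3,1,5), (3,2,1), (3,2,3), (3,2,4), (3,2,5), (3,4,1), (3,4,2), (3,4,3), (3,4,5), (3,5,1), (3,5,3), (5,2,4), (5,2,5), (5,4,2), (5,4,5).

18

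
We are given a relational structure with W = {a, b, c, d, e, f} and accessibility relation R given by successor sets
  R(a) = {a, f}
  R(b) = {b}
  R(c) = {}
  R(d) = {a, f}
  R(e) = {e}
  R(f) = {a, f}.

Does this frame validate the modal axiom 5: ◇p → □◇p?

Yes

By correspondence theory, 5 is valid on a frame iff R is Euclidean.
Euclidean: yes — any two successors of a common world are R-related.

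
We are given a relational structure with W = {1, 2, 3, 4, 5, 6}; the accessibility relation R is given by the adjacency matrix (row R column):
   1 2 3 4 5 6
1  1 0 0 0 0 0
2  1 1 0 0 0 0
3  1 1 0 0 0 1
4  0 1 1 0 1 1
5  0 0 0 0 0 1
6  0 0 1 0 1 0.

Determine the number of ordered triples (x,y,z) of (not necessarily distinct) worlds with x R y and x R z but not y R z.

Enumerating: (2,1,2), (3,1,2), (3,1,6), (3,2,6), (3,6,1), (3,6,2), (3,6,6), (4,2,3), (4,2,5), (4,2,6), (4,3,3), (4,3,5), … and 10 more.
Total: 22.

22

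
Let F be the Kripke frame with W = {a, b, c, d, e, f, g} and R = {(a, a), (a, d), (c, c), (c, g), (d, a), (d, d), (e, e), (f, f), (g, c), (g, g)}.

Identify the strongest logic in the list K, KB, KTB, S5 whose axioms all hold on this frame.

Symmetric (axiom B): yes — every pair in R has its reverse in R.
Reflexive (axiom T): no — b is not related to itself.
Euclidean (axiom 5): yes — any two successors of a common world are R-related.
So F validates K, KB; KTB would additionally require R to be reflexive. The strongest is KB.

KB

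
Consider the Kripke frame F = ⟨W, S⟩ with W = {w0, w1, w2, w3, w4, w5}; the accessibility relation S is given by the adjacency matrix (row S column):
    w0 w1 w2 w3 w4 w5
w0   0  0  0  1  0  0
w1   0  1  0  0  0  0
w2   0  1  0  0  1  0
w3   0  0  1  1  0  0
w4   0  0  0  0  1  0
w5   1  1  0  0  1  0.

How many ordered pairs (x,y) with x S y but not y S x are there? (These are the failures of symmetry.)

Enumerating: (w0,w3), (w2,w1), (w2,w4), (w3,w2), (w5,w0), (w5,w1), (w5,w4).

7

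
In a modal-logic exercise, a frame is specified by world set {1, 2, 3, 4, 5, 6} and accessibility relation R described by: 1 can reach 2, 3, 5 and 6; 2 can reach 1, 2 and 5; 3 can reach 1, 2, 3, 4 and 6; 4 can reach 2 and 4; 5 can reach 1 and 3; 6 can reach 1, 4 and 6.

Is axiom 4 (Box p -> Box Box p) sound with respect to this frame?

By correspondence theory, 4 is valid on a frame iff R is transitive.
Transitive: no — 1 R 3 and 3 R 4, but not 1 R 4.

No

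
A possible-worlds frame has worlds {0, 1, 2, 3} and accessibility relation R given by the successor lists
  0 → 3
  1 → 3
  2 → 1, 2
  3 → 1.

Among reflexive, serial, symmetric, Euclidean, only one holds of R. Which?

Reflexive: no — 0 is not related to itself.
Serial: yes — every world has a successor (e.g. 0 R 3).
Symmetric: no — 0 R 3 but not 3 R 0.
Euclidean: no — 0 R 3 and 0 R 3, but not 3 R 3.
Only serial holds.

serial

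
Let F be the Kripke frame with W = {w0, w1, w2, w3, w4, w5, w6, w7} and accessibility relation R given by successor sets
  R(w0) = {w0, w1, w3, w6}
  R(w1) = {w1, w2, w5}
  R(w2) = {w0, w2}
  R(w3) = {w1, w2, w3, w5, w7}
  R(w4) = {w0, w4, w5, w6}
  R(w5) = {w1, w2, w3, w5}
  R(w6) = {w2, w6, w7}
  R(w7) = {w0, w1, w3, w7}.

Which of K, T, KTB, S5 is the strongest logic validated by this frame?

T

Reflexive (axiom T): yes — every world is R-related to itself.
Symmetric (axiom B): no — w0 R w1 but not w1 R w0.
Euclidean (axiom 5): no — w0 R w1 and w0 R w3, but not w1 R w3.
So F validates K, T; KTB would additionally require R to be symmetric. The strongest is T.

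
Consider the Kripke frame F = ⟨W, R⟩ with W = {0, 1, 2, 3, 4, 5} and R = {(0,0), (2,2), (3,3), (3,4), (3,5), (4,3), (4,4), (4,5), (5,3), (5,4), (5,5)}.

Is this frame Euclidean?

Euclidean: yes — any two successors of a common world are R-related.

Yes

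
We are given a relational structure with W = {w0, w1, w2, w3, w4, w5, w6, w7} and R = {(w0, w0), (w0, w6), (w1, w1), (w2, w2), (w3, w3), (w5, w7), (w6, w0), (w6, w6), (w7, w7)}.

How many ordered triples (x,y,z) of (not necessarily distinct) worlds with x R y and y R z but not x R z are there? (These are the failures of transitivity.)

0

R is transitive; there are no such tuples.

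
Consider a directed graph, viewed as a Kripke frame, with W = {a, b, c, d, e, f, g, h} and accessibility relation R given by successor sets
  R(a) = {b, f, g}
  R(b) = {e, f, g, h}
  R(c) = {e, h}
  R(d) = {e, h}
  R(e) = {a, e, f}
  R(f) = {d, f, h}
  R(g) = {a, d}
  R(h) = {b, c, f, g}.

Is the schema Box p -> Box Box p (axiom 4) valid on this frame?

Axiom 4 corresponds to the accessibility relation being transitive.
Transitive: no — a R b and b R e, but not a R e.

No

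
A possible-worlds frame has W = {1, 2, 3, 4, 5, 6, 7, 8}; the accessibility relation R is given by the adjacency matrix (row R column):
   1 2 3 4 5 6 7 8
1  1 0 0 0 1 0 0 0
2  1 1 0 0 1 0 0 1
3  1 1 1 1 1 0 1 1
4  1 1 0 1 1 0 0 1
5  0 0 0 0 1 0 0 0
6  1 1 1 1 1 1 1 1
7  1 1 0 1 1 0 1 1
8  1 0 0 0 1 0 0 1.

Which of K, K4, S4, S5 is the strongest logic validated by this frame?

S4

Transitive (axiom 4): yes — every two-step R-path is closed by a direct edge.
Reflexive (axiom T): yes — every world is R-related to itself.
Euclidean (axiom 5): no — 2 R 1 and 2 R 8, but not 1 R 8.
So F validates K, K4, S4; S5 would additionally require R to be Euclidean. The strongest is S4.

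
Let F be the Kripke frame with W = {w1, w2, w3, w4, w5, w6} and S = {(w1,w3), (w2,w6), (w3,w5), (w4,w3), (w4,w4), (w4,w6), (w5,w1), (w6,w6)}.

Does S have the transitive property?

Transitive: no — w1 S w3 and w3 S w5, but not w1 S w5.

No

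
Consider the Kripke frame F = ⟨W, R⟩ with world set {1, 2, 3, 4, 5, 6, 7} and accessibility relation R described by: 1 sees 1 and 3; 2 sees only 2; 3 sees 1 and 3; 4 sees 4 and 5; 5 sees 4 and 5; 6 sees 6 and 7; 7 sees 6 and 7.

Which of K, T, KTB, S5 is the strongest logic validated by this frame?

S5

Reflexive (axiom T): yes — every world is R-related to itself.
Symmetric (axiom B): yes — every pair in R has its reverse in R.
Euclidean (axiom 5): yes — any two successors of a common world are R-related.
So F validates K, T, KTB, S5. The strongest is S5.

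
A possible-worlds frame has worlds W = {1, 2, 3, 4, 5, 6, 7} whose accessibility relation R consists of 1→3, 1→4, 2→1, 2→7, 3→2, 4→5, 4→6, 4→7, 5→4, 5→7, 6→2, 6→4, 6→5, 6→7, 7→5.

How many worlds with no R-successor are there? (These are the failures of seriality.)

0

R is serial; there are no such worlds.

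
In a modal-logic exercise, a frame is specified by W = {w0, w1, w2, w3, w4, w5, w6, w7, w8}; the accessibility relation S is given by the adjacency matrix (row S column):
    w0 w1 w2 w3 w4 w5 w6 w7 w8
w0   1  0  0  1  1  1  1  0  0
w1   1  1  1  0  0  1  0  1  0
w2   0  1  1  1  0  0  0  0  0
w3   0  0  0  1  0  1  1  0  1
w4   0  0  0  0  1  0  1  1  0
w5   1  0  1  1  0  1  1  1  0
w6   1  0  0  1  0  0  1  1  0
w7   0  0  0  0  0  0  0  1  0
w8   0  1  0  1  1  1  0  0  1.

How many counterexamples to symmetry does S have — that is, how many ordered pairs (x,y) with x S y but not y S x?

Enumerating: (w0,w3), (w0,w4), (w1,w0), (w1,w5), (w1,w7), (w2,w3), (w4,w6), (w4,w7), (w5,w2), (w5,w6), (w5,w7), (w6,w7), (w8,w1), (w8,w4), (w8,w5).

15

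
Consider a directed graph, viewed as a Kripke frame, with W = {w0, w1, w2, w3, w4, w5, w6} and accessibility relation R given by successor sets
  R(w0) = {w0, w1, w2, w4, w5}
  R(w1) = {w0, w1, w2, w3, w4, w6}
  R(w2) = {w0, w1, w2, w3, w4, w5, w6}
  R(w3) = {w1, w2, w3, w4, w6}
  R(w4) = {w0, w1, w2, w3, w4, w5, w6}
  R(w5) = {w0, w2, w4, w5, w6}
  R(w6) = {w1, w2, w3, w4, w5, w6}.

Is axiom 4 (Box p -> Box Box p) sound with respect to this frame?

By correspondence theory, 4 is valid on a frame iff R is transitive.
Transitive: no — w0 R w1 and w1 R w3, but not w0 R w3.

No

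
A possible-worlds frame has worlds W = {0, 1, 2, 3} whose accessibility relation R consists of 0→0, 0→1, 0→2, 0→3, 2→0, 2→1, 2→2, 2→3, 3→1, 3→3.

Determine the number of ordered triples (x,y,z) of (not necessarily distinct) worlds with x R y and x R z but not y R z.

Enumerating: (0,1,0), (0,1,1), (0,1,2), (0,1,3), (0,3,0), (0,3,2), (2,1,0), (2,1,1), (2,1,2), (2,1,3), (2,3,0), (2,3,2), (3,1,1), (3,1,3).

14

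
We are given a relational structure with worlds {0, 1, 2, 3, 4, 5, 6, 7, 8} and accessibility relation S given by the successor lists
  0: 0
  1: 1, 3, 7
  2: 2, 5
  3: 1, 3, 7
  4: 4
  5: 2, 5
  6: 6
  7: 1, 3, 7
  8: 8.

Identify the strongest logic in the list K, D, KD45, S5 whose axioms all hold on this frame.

Serial (axiom D): yes — every world has a successor (e.g. 0 S 0).
Euclidean (axiom 5): yes — any two successors of a common world are S-related.
Transitive (axiom 4): yes — every two-step S-path is closed by a direct edge.
Reflexive (axiom T): yes — every world is S-related to itself.
So F validates K, D, KD45, S5. The strongest is S5.

S5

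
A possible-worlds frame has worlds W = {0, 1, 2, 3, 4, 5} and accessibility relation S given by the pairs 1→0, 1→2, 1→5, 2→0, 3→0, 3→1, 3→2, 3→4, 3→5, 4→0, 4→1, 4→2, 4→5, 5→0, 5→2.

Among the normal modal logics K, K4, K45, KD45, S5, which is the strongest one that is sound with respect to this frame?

K4

Transitive (axiom 4): yes — every two-step S-path is closed by a direct edge.
Euclidean (axiom 5): no — 1 S 0 and 1 S 2, but not 0 S 2.
Serial (axiom D): no — 0 has no S-successor.
Reflexive (axiom T): no — 0 is not related to itself.
So F validates K, K4; K45 would additionally require S to be Euclidean. The strongest is K4.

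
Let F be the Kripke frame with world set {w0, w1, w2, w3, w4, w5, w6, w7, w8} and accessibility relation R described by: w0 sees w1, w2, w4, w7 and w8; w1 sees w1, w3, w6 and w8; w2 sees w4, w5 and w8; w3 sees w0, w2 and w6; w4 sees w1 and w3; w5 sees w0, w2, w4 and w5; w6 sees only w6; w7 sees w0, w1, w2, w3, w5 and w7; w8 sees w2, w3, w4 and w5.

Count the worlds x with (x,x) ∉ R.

Enumerating: w0, w2, w3, w4, w8.

5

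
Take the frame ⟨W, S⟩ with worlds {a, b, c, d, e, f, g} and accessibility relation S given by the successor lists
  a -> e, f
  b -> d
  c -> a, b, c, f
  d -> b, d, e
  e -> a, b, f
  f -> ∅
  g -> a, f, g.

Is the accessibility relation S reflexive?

No

Reflexive: no — a is not related to itself.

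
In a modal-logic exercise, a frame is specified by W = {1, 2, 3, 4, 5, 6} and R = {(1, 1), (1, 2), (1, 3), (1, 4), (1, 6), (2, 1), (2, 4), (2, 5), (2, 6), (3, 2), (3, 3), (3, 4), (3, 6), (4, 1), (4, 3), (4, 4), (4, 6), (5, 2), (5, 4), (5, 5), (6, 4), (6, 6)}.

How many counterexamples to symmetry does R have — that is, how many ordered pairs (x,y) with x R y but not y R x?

Enumerating: (1,3), (1,6), (2,4), (2,6), (3,2), (3,6), (5,4).

7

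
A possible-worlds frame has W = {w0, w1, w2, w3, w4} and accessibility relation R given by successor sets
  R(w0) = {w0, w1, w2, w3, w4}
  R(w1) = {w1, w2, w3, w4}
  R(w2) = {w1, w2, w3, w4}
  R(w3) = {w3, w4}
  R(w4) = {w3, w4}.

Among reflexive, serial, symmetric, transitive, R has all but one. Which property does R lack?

Reflexive: yes — every world is R-related to itself.
Serial: yes — every world has a successor (e.g. w0 R w0).
Symmetric: no — w0 R w1 but not w1 R w0.
Transitive: yes — every two-step R-path is closed by a direct edge.
Only symmetric fails.

symmetric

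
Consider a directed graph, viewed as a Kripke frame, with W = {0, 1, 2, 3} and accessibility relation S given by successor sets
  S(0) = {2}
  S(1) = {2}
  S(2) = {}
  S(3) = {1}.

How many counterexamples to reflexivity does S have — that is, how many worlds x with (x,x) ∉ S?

Enumerating: 0, 1, 2, 3.

4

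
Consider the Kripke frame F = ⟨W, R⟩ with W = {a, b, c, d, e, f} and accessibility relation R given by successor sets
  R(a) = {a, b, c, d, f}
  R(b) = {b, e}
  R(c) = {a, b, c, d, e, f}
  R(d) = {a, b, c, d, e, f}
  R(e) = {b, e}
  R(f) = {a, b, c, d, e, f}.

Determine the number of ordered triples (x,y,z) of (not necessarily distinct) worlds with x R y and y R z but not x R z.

4

Enumerating: (a,b,e), (a,c,e), (a,d,e), (a,f,e).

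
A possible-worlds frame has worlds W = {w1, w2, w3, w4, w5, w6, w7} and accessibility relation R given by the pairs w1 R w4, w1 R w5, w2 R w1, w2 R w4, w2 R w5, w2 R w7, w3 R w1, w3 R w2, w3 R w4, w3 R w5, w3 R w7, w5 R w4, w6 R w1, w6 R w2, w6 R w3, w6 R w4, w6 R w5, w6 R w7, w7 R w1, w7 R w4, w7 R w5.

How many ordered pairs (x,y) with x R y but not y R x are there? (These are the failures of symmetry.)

21

Enumerating: (w1,w4), (w1,w5), (w2,w1), (w2,w4), (w2,w5), (w2,w7), (w3,w1), (w3,w2), (w3,w4), (w3,w5), (w3,w7), (w5,w4), … and 9 more.
Total: 21.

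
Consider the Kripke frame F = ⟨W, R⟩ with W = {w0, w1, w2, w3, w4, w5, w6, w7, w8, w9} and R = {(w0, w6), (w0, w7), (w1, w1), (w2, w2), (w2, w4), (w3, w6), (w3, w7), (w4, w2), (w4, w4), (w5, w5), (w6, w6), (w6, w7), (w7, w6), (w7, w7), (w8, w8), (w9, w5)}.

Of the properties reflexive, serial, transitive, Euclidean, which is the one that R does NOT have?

reflexive

Reflexive: no — w0 is not related to itself.
Serial: yes — every world has a successor (e.g. w0 R w6).
Transitive: yes — every two-step R-path is closed by a direct edge.
Euclidean: yes — any two successors of a common world are R-related.
Only reflexive fails.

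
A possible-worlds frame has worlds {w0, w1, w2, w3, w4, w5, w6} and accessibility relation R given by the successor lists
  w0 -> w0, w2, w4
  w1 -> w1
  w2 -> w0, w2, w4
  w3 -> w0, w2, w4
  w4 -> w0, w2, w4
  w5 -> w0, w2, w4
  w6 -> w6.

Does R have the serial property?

Yes

Serial: yes — every world has a successor (e.g. w0 R w0).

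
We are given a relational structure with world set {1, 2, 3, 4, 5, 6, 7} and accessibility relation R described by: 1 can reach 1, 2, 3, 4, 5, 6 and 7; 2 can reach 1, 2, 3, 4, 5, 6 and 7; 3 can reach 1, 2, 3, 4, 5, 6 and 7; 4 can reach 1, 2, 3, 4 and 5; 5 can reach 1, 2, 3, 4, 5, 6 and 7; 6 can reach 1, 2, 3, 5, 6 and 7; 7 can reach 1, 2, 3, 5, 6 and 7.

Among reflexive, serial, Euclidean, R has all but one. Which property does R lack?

Euclidean

Reflexive: yes — every world is R-related to itself.
Serial: yes — every world has a successor (e.g. 1 R 1).
Euclidean: no — 1 R 4 and 1 R 6, but not 4 R 6.
Only Euclidean fails.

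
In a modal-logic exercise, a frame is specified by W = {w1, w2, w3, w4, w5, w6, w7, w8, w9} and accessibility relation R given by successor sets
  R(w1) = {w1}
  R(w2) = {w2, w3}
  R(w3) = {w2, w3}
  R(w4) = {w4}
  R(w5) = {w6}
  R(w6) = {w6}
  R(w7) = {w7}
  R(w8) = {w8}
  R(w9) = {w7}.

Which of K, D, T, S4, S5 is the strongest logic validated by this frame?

Serial (axiom D): yes — every world has a successor (e.g. w1 R w1).
Reflexive (axiom T): no — w5 is not related to itself.
Transitive (axiom 4): yes — every two-step R-path is closed by a direct edge.
Euclidean (axiom 5): yes — any two successors of a common world are R-related.
So F validates K, D; T would additionally require R to be reflexive. The strongest is D.

D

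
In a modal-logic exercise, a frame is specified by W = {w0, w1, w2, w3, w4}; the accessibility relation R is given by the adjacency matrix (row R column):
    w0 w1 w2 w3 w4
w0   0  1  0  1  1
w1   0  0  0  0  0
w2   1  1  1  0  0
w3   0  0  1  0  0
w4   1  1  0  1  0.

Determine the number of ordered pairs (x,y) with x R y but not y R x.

7

Enumerating: (w0,w1), (w0,w3), (w2,w0), (w2,w1), (w3,w2), (w4,w1), (w4,w3).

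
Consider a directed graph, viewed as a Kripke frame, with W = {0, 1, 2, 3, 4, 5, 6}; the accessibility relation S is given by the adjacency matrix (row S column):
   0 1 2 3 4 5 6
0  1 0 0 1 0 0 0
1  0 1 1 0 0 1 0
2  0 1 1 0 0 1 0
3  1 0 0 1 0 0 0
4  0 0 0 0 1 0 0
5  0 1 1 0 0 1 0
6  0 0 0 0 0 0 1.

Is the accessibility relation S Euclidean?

Euclidean: yes — any two successors of a common world are S-related.

Yes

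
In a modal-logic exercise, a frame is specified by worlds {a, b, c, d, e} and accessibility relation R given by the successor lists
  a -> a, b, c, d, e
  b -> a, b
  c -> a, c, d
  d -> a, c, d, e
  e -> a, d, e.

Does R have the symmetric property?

Yes

Symmetric: yes — every pair in R has its reverse in R.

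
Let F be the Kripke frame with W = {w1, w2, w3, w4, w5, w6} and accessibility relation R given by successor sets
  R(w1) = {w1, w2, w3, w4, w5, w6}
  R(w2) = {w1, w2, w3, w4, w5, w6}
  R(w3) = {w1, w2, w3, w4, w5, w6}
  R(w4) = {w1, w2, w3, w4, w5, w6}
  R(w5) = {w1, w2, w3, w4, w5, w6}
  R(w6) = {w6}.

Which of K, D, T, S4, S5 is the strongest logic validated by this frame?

Serial (axiom D): yes — every world has a successor (e.g. w1 R w1).
Reflexive (axiom T): yes — every world is R-related to itself.
Transitive (axiom 4): yes — every two-step R-path is closed by a direct edge.
Euclidean (axiom 5): no — w1 R w6 and w1 R w2, but not w6 R w2.
So F validates K, D, T, S4; S5 would additionally require R to be Euclidean. The strongest is S4.

S4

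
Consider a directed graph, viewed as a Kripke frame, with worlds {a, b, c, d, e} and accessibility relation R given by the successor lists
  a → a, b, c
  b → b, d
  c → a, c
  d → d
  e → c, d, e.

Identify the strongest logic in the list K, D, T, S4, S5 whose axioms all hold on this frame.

T

Serial (axiom D): yes — every world has a successor (e.g. a R a).
Reflexive (axiom T): yes — every world is R-related to itself.
Transitive (axiom 4): no — a R b and b R d, but not a R d.
Euclidean (axiom 5): no — a R b and a R c, but not b R c.
So F validates K, D, T; S4 would additionally require R to be transitive. The strongest is T.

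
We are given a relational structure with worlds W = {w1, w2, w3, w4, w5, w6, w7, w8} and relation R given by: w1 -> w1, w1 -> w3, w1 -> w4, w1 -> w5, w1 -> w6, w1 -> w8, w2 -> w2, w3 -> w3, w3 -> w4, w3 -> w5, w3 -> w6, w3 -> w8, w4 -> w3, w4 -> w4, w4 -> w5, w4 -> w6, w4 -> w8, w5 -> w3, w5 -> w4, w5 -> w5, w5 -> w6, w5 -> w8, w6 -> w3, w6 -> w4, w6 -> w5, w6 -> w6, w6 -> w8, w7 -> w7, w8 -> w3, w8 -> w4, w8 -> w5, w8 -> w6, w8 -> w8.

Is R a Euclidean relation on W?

No

Euclidean: no — w1 R w3 and w1 R w1, but not w3 R w1.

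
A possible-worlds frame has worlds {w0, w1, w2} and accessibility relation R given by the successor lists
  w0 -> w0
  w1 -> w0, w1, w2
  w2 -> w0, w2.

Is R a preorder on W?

Yes

Reflexive: yes — every world is R-related to itself.
Transitive: yes — every two-step R-path is closed by a direct edge.
So R is a preorder.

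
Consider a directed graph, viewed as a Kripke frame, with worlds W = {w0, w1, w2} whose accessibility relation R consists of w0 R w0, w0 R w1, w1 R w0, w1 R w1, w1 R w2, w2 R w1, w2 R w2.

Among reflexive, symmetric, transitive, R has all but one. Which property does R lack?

Reflexive: yes — every world is R-related to itself.
Symmetric: yes — every pair in R has its reverse in R.
Transitive: no — w0 R w1 and w1 R w2, but not w0 R w2.
Only transitive fails.

transitive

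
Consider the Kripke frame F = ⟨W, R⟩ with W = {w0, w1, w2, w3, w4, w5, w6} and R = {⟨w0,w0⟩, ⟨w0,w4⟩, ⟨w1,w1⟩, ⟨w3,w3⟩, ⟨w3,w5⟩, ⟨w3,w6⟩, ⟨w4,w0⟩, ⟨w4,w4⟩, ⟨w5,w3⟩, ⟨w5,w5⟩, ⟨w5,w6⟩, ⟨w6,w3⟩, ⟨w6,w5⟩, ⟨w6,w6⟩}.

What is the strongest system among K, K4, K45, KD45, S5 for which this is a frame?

K45

Transitive (axiom 4): yes — every two-step R-path is closed by a direct edge.
Euclidean (axiom 5): yes — any two successors of a common world are R-related.
Serial (axiom D): no — w2 has no R-successor.
Reflexive (axiom T): no — w2 is not related to itself.
So F validates K, K4, K45; KD45 would additionally require R to be serial. The strongest is K45.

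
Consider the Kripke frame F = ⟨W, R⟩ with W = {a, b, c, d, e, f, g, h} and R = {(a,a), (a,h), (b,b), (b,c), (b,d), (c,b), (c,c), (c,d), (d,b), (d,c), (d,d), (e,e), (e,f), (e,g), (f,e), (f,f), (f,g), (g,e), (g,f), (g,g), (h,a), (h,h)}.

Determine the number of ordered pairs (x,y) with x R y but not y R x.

R is symmetric; there are no such tuples.

0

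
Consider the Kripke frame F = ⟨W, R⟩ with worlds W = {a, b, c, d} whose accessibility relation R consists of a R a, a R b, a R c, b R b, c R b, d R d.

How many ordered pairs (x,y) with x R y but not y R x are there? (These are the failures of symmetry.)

Enumerating: (a,b), (a,c), (c,b).

3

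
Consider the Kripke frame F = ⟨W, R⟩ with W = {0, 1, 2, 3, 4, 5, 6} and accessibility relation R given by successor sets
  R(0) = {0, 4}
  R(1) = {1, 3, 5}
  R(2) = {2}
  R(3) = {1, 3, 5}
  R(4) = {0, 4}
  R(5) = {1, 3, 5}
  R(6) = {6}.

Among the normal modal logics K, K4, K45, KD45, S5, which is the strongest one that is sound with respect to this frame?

Transitive (axiom 4): yes — every two-step R-path is closed by a direct edge.
Euclidean (axiom 5): yes — any two successors of a common world are R-related.
Serial (axiom D): yes — every world has a successor (e.g. 0 R 0).
Reflexive (axiom T): yes — every world is R-related to itself.
So F validates K, K4, K45, KD45, S5. The strongest is S5.

S5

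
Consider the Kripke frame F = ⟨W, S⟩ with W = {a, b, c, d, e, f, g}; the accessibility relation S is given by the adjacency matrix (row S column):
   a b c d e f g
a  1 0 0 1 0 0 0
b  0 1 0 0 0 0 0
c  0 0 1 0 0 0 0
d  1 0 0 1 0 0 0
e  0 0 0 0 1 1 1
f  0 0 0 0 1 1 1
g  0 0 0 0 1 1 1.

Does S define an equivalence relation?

Reflexive: yes — every world is S-related to itself.
Symmetric: yes — every pair in S has its reverse in S.
Transitive: yes — every two-step S-path is closed by a direct edge.
So S is an equivalence relation.

Yes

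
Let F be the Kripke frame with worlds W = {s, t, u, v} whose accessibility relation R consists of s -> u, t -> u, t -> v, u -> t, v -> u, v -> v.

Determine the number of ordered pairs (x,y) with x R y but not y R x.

3

Enumerating: (s,u), (t,v), (v,u).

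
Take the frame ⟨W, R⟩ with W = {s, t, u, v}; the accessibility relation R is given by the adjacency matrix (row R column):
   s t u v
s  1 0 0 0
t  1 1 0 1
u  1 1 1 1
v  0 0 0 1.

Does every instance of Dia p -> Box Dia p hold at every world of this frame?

No

The schema 5 characterises exactly the Euclidean frames.
Euclidean: no — t R s and t R v, but not s R v.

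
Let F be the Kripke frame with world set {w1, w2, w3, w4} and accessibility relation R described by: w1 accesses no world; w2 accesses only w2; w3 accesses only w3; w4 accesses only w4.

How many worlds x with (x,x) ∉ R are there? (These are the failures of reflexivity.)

1

Enumerating: w1.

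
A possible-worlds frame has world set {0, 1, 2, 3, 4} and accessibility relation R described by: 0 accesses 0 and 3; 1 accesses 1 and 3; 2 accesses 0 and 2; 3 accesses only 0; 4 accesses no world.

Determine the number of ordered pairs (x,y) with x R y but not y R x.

2

Enumerating: (1,3), (2,0).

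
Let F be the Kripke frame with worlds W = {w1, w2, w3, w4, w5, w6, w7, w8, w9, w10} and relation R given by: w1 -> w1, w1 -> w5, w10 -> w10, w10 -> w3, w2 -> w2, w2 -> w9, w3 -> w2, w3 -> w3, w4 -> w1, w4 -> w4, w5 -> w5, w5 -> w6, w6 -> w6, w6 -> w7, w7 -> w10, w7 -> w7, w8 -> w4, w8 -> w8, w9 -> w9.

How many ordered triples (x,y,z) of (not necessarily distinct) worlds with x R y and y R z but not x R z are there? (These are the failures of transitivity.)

Enumerating: (w1,w5,w6), (w10,w3,w2), (w3,w2,w9), (w4,w1,w5), (w5,w6,w7), (w6,w7,w10), (w7,w10,w3), (w8,w4,w1).

8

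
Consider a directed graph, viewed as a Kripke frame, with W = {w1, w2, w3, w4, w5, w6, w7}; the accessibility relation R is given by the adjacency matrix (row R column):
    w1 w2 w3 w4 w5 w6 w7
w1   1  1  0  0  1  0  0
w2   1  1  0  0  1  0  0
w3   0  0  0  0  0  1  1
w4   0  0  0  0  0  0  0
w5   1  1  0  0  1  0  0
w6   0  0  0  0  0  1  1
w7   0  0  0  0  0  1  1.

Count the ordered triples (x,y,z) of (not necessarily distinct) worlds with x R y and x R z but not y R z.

0

R is Euclidean; there are no such tuples.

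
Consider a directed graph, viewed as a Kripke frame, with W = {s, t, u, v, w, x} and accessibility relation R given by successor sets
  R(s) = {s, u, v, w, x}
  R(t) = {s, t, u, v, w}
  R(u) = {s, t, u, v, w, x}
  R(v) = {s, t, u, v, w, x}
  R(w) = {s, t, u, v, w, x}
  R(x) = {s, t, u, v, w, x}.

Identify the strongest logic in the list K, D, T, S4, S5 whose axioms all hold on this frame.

Serial (axiom D): yes — every world has a successor (e.g. s R s).
Reflexive (axiom T): yes — every world is R-related to itself.
Transitive (axiom 4): no — s R u and u R t, but not s R t.
Euclidean (axiom 5): no — u R s and u R t, but not s R t.
So F validates K, D, T; S4 would additionally require R to be transitive. The strongest is T.

T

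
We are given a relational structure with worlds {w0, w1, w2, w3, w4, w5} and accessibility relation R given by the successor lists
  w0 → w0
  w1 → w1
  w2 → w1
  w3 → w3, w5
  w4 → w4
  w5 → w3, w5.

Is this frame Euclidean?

Yes

Euclidean: yes — any two successors of a common world are R-related.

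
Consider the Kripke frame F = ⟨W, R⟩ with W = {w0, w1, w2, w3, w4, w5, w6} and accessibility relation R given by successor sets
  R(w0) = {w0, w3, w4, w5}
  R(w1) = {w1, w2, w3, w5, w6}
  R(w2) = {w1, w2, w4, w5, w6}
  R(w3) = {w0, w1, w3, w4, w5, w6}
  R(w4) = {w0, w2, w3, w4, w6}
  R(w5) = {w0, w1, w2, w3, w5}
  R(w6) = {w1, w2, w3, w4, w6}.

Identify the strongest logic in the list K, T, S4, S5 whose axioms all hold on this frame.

T

Reflexive (axiom T): yes — every world is R-related to itself.
Transitive (axiom 4): no — w0 R w3 and w3 R w1, but not w0 R w1.
Euclidean (axiom 5): no — w0 R w4 and w0 R w5, but not w4 R w5.
So F validates K, T; S4 would additionally require R to be transitive. The strongest is T.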